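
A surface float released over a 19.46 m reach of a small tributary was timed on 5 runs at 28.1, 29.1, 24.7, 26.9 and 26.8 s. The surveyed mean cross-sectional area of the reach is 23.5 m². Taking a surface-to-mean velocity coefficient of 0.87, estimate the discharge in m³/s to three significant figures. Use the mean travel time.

14.7 m³/s

t̄ = (28.1 + 29.1 + 24.7 + 26.9 + 26.8) / 5 = 27.12 s
v_surface = L / t̄ = 19.46 / 27.12 = 0.7176 m/s
v_mean = 0.87 × 0.7176 = 0.6243 m/s
Q = A × v_mean = 23.5 × 0.6243 = 14.67 m³/s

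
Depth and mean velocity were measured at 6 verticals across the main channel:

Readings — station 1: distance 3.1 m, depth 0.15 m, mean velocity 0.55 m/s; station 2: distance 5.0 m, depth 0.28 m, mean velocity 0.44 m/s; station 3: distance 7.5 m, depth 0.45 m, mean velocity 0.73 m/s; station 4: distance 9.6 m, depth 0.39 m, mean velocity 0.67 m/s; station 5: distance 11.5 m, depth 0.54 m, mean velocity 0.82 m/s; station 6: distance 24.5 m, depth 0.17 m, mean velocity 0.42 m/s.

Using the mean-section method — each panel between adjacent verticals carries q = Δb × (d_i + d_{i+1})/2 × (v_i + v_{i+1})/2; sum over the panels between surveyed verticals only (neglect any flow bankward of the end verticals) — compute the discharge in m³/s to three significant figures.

Panel 1-2: Δb = 1.9 m, d̄ = (0.15+0.28)/2 = 0.215, v̄ = (0.55+0.44)/2 = 0.495 → q = 1.9×0.215×0.495 = 0.2022 m³/s
Panel 2-3: Δb = 2.5 m, d̄ = (0.28+0.45)/2 = 0.365, v̄ = (0.44+0.73)/2 = 0.585 → q = 2.5×0.365×0.585 = 0.5338 m³/s
Panel 3-4: Δb = 2.1 m, d̄ = (0.45+0.39)/2 = 0.42, v̄ = (0.73+0.67)/2 = 0.7 → q = 2.1×0.42×0.7 = 0.6174 m³/s
Panel 4-5: Δb = 1.9 m, d̄ = (0.39+0.54)/2 = 0.465, v̄ = (0.67+0.82)/2 = 0.745 → q = 1.9×0.465×0.745 = 0.6582 m³/s
Panel 5-6: Δb = 13 m, d̄ = (0.54+0.17)/2 = 0.355, v̄ = (0.82+0.42)/2 = 0.62 → q = 13×0.355×0.62 = 2.861 m³/s
Q = Σ q = 4.873 m³/s

4.87 m³/s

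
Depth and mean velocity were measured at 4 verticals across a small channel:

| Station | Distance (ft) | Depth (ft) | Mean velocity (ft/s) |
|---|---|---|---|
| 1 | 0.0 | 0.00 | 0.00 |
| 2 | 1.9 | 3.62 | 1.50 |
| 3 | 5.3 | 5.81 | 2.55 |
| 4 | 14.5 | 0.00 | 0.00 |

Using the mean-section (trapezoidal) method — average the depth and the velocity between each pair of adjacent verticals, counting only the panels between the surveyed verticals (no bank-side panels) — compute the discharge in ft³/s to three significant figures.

69.1 ft³/s

Panel 1-2: Δb = 1.9 ft, d̄ = (0.00+3.62)/2 = 1.81, v̄ = (0.00+1.50)/2 = 0.75 → q = 1.9×1.81×0.75 = 2.579 ft³/s
Panel 2-3: Δb = 3.4 ft, d̄ = (3.62+5.81)/2 = 4.715, v̄ = (1.50+2.55)/2 = 2.025 → q = 3.4×4.715×2.025 = 32.46 ft³/s
Panel 3-4: Δb = 9.2 ft, d̄ = (5.81+0.00)/2 = 2.905, v̄ = (2.55+0.00)/2 = 1.275 → q = 9.2×2.905×1.275 = 34.08 ft³/s
Q = Σ q = 69.12 ft³/s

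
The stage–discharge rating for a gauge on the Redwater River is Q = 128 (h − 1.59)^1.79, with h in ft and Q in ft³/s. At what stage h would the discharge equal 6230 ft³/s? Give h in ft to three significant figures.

h − h₀ = (Q/C)^(1/b) = (6230/128)^(1/1.79) = 8.762 ft
h = 1.59 + 8.762 = 10.35 ft

10.4 ft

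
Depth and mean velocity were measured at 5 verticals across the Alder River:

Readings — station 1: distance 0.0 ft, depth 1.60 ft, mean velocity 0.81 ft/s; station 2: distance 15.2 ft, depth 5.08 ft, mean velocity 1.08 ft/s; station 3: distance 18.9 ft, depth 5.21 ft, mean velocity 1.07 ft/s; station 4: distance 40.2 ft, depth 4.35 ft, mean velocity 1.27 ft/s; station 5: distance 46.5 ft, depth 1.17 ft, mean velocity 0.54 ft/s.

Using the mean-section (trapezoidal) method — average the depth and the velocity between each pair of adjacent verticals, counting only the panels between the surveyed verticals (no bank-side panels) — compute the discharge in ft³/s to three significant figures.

203 ft³/s

Panel 1-2: Δb = 15.2 ft, d̄ = (1.60+5.08)/2 = 3.34, v̄ = (0.81+1.08)/2 = 0.945 → q = 15.2×3.34×0.945 = 47.98 ft³/s
Panel 2-3: Δb = 3.7 ft, d̄ = (5.08+5.21)/2 = 5.145, v̄ = (1.08+1.07)/2 = 1.075 → q = 3.7×5.145×1.075 = 20.46 ft³/s
Panel 3-4: Δb = 21.3 ft, d̄ = (5.21+4.35)/2 = 4.78, v̄ = (1.07+1.27)/2 = 1.17 → q = 21.3×4.78×1.17 = 119.1 ft³/s
Panel 4-5: Δb = 6.3 ft, d̄ = (4.35+1.17)/2 = 2.76, v̄ = (1.27+0.54)/2 = 0.905 → q = 6.3×2.76×0.905 = 15.74 ft³/s
Q = Σ q = 203.3 ft³/s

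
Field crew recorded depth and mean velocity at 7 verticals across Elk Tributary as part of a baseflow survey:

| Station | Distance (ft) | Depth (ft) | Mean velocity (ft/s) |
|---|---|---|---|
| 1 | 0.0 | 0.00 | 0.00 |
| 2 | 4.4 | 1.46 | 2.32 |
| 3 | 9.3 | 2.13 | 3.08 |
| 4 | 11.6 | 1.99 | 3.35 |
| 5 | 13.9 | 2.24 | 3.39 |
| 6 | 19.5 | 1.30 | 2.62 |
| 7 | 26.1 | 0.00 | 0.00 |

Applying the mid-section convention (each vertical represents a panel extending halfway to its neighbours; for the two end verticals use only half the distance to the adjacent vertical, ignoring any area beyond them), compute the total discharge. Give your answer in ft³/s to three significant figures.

w_2 = (9.3 − 0.0)/2 = 4.65 ft; q_2 = 2.32 × 1.46 × 4.65 = 15.75 ft³/s
w_3 = (11.6 − 4.4)/2 = 3.6 ft; q_3 = 3.08 × 2.13 × 3.6 = 23.62 ft³/s
w_4 = (13.9 − 9.3)/2 = 2.3 ft; q_4 = 3.35 × 1.99 × 2.3 = 15.33 ft³/s
w_5 = (19.5 − 11.6)/2 = 3.95 ft; q_5 = 3.39 × 2.24 × 3.95 = 29.99 ft³/s
w_6 = (26.1 − 13.9)/2 = 6.1 ft; q_6 = 2.62 × 1.30 × 6.1 = 20.78 ft³/s
Stations 1, 7 contribute zero (depth or velocity is 0).
Q = Σ qᵢ = 105.5 ft³/s

105 ft³/s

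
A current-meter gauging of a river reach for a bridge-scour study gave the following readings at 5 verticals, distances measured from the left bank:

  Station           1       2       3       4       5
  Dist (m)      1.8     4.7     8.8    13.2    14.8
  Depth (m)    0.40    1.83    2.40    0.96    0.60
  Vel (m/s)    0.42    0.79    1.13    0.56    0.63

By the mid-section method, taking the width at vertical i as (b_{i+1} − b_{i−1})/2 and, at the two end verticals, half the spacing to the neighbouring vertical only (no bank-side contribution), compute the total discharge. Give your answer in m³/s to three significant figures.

18.7 m³/s

w_1 = (4.7 − 1.8)/2 = 1.45 m; q_1 = 0.42 × 0.40 × 1.45 = 0.2436 m³/s
w_2 = (8.8 − 1.8)/2 = 3.5 m; q_2 = 0.79 × 1.83 × 3.5 = 5.060 m³/s
w_3 = (13.2 − 4.7)/2 = 4.25 m; q_3 = 1.13 × 2.40 × 4.25 = 11.53 m³/s
w_4 = (14.8 − 8.8)/2 = 3 m; q_4 = 0.56 × 0.96 × 3 = 1.613 m³/s
w_5 = (14.8 − 13.2)/2 = 0.8 m; q_5 = 0.63 × 0.60 × 0.8 = 0.3024 m³/s
Q = Σ qᵢ = 18.74 m³/s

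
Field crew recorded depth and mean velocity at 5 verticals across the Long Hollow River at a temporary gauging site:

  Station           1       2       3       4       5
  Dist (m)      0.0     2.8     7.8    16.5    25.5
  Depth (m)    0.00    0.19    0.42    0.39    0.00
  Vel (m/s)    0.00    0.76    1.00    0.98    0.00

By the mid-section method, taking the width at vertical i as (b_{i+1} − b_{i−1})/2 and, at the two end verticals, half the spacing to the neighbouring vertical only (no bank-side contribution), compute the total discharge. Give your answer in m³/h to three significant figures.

w_2 = (7.8 − 0.0)/2 = 3.9 m; q_2 = 0.76 × 0.19 × 3.9 = 0.5632 m³/s
w_3 = (16.5 − 2.8)/2 = 6.85 m; q_3 = 1.00 × 0.42 × 6.85 = 2.877 m³/s
w_4 = (25.5 − 7.8)/2 = 8.85 m; q_4 = 0.98 × 0.39 × 8.85 = 3.382 m³/s
Stations 1, 5 contribute zero (depth or velocity is 0).
Q = Σ qᵢ = 6.823 m³/s
= 6.823 × 3600 = 24560 m³/h

24600 m³/h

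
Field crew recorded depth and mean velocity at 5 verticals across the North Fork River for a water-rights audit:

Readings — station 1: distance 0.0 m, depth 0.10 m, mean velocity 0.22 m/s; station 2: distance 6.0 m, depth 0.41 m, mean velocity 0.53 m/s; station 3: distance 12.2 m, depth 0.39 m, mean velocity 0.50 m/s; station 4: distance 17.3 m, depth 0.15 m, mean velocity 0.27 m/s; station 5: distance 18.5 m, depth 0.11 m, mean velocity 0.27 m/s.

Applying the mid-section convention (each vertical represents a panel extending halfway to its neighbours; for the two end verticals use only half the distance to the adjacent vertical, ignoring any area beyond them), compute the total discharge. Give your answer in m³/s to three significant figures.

w_1 = (6.0 − 0.0)/2 = 3 m; q_1 = 0.22 × 0.10 × 3 = 0.06600 m³/s
w_2 = (12.2 − 0.0)/2 = 6.1 m; q_2 = 0.53 × 0.41 × 6.1 = 1.326 m³/s
w_3 = (17.3 − 6.0)/2 = 5.65 m; q_3 = 0.50 × 0.39 × 5.65 = 1.102 m³/s
w_4 = (18.5 − 12.2)/2 = 3.15 m; q_4 = 0.27 × 0.15 × 3.15 = 0.1276 m³/s
w_5 = (18.5 − 17.3)/2 = 0.6 m; q_5 = 0.27 × 0.11 × 0.6 = 0.01782 m³/s
Q = Σ qᵢ = 2.639 m³/s

2.64 m³/s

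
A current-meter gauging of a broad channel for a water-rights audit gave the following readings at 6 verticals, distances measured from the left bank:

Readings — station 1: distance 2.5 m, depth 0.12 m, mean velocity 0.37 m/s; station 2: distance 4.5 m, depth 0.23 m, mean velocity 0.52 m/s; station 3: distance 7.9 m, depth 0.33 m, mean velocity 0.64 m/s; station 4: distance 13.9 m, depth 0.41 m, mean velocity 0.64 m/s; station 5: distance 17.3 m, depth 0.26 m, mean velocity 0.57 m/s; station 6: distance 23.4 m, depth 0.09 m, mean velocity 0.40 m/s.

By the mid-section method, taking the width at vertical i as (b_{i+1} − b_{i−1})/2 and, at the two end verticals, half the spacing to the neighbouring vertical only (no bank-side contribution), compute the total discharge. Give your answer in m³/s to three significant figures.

w_1 = (4.5 − 2.5)/2 = 1 m; q_1 = 0.37 × 0.12 × 1 = 0.04440 m³/s
w_2 = (7.9 − 2.5)/2 = 2.7 m; q_2 = 0.52 × 0.23 × 2.7 = 0.3229 m³/s
w_3 = (13.9 − 4.5)/2 = 4.7 m; q_3 = 0.64 × 0.33 × 4.7 = 0.9926 m³/s
w_4 = (17.3 − 7.9)/2 = 4.7 m; q_4 = 0.64 × 0.41 × 4.7 = 1.233 m³/s
w_5 = (23.4 − 13.9)/2 = 4.75 m; q_5 = 0.57 × 0.26 × 4.75 = 0.7040 m³/s
w_6 = (23.4 − 17.3)/2 = 3.05 m; q_6 = 0.40 × 0.09 × 3.05 = 0.1098 m³/s
Q = Σ qᵢ = 3.407 m³/s

3.41 m³/s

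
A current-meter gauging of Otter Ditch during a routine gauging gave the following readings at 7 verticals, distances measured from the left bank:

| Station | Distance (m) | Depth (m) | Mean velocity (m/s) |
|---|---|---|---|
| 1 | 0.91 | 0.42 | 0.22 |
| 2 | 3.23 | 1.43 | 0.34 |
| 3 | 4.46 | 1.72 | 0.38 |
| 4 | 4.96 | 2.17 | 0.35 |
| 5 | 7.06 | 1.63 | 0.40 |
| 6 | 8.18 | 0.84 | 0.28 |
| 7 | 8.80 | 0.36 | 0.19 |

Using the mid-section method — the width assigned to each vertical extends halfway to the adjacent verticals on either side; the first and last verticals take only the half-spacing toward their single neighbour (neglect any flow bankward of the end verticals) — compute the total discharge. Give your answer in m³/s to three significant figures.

3.80 m³/s

w_1 = (3.23 − 0.91)/2 = 1.16 m; q_1 = 0.22 × 0.42 × 1.16 = 0.1072 m³/s
w_2 = (4.46 − 0.91)/2 = 1.775 m; q_2 = 0.34 × 1.43 × 1.775 = 0.8630 m³/s
w_3 = (4.96 − 3.23)/2 = 0.865 m; q_3 = 0.38 × 1.72 × 0.865 = 0.5654 m³/s
w_4 = (7.06 − 4.46)/2 = 1.3 m; q_4 = 0.35 × 2.17 × 1.3 = 0.9874 m³/s
w_5 = (8.18 − 4.96)/2 = 1.61 m; q_5 = 0.40 × 1.63 × 1.61 = 1.050 m³/s
w_6 = (8.80 − 7.06)/2 = 0.87 m; q_6 = 0.28 × 0.84 × 0.87 = 0.2046 m³/s
w_7 = (8.80 − 8.18)/2 = 0.31 m; q_7 = 0.19 × 0.36 × 0.31 = 0.02120 m³/s
Q = Σ qᵢ = 3.798 m³/s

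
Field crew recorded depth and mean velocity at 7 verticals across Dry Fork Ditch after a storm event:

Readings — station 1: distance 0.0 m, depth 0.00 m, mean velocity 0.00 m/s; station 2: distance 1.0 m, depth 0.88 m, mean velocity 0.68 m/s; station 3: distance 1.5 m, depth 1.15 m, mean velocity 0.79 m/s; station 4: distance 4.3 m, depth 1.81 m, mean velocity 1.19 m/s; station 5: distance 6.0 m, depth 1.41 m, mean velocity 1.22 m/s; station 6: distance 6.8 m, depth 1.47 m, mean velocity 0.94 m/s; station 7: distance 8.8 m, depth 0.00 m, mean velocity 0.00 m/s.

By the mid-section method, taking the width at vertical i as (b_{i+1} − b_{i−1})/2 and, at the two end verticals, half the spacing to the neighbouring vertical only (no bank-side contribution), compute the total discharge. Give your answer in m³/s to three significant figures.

10.9 m³/s

w_2 = (1.5 − 0.0)/2 = 0.75 m; q_2 = 0.68 × 0.88 × 0.75 = 0.4488 m³/s
w_3 = (4.3 − 1.0)/2 = 1.65 m; q_3 = 0.79 × 1.15 × 1.65 = 1.499 m³/s
w_4 = (6.0 − 1.5)/2 = 2.25 m; q_4 = 1.19 × 1.81 × 2.25 = 4.846 m³/s
w_5 = (6.8 − 4.3)/2 = 1.25 m; q_5 = 1.22 × 1.41 × 1.25 = 2.150 m³/s
w_6 = (8.8 − 6.0)/2 = 1.4 m; q_6 = 0.94 × 1.47 × 1.4 = 1.935 m³/s
Stations 1, 7 contribute zero (depth or velocity is 0).
Q = Σ qᵢ = 10.88 m³/s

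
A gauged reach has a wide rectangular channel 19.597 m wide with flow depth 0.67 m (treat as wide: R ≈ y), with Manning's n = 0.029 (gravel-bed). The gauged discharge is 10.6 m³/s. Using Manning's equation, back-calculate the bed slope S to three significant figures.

A = b·y = 19.597 × 0.67 = 13.13 m²
Wide channel: R ≈ y = 0.67 m
S = (Q·n / (1·A·R^(2/3)))² = (10.6×0.029 / (1×13.13×0.7657))² = 0.0009349

0.000935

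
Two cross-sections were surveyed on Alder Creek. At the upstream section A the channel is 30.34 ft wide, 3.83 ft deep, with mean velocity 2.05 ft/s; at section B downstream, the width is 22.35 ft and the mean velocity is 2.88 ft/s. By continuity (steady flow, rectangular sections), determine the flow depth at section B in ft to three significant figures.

Q = A₁V₁ = (30.34×3.83) × 2.05 = 238.2 ft³/s
d₂ = Q/(b₂ V₂) = 238.2/(22.35×2.88) = 3.701 ft

3.70 ft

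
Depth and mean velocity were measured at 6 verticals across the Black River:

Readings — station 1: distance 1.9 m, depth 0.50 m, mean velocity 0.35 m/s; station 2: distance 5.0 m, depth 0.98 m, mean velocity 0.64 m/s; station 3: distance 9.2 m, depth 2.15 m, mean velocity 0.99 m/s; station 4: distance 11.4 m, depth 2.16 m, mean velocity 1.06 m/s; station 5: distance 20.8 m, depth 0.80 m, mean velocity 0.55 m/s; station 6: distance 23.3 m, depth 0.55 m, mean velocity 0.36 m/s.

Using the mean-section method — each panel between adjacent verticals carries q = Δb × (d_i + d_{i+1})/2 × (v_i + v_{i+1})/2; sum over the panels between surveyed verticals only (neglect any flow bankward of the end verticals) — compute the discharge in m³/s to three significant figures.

23.3 m³/s

Panel 1-2: Δb = 3.1 m, d̄ = (0.50+0.98)/2 = 0.74, v̄ = (0.35+0.64)/2 = 0.495 → q = 3.1×0.74×0.495 = 1.136 m³/s
Panel 2-3: Δb = 4.2 m, d̄ = (0.98+2.15)/2 = 1.565, v̄ = (0.64+0.99)/2 = 0.815 → q = 4.2×1.565×0.815 = 5.357 m³/s
Panel 3-4: Δb = 2.2 m, d̄ = (2.15+2.16)/2 = 2.155, v̄ = (0.99+1.06)/2 = 1.025 → q = 2.2×2.155×1.025 = 4.860 m³/s
Panel 4-5: Δb = 9.4 m, d̄ = (2.16+0.80)/2 = 1.48, v̄ = (1.06+0.55)/2 = 0.805 → q = 9.4×1.48×0.805 = 11.20 m³/s
Panel 5-6: Δb = 2.5 m, d̄ = (0.80+0.55)/2 = 0.675, v̄ = (0.55+0.36)/2 = 0.455 → q = 2.5×0.675×0.455 = 0.7678 m³/s
Q = Σ q = 23.32 m³/s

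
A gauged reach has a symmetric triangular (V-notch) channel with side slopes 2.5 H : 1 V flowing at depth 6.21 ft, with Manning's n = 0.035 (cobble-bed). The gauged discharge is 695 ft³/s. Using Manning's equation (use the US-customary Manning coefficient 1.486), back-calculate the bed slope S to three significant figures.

0.00703

A = z·y² = 2.5×6.21² = 96.41 ft²
P = 2y√(1+z²) = 2×6.21×√(1+2.5²) = 33.44 ft
R = A/P = 96.41/33.44 = 2.883 ft
S = (Q·n / (1.486·A·R^(2/3)))² = (695×0.035 / (1.486×96.41×2.026))² = 0.007026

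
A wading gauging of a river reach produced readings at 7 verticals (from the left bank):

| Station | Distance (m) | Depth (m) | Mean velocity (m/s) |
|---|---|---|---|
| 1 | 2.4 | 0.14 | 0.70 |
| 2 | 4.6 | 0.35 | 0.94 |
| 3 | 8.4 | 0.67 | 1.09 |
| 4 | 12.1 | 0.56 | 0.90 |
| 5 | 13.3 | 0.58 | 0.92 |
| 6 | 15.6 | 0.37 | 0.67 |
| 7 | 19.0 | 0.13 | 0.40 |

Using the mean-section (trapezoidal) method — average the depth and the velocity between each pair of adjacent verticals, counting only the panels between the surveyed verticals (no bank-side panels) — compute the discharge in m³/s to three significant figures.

6.62 m³/s

Panel 1-2: Δb = 2.2 m, d̄ = (0.14+0.35)/2 = 0.245, v̄ = (0.70+0.94)/2 = 0.82 → q = 2.2×0.245×0.82 = 0.4420 m³/s
Panel 2-3: Δb = 3.8 m, d̄ = (0.35+0.67)/2 = 0.51, v̄ = (0.94+1.09)/2 = 1.015 → q = 3.8×0.51×1.015 = 1.967 m³/s
Panel 3-4: Δb = 3.7 m, d̄ = (0.67+0.56)/2 = 0.615, v̄ = (1.09+0.90)/2 = 0.995 → q = 3.7×0.615×0.995 = 2.264 m³/s
Panel 4-5: Δb = 1.2 m, d̄ = (0.56+0.58)/2 = 0.57, v̄ = (0.90+0.92)/2 = 0.91 → q = 1.2×0.57×0.91 = 0.6224 m³/s
Panel 5-6: Δb = 2.3 m, d̄ = (0.58+0.37)/2 = 0.475, v̄ = (0.92+0.67)/2 = 0.795 → q = 2.3×0.475×0.795 = 0.8685 m³/s
Panel 6-7: Δb = 3.4 m, d̄ = (0.37+0.13)/2 = 0.25, v̄ = (0.67+0.40)/2 = 0.535 → q = 3.4×0.25×0.535 = 0.4548 m³/s
Q = Σ q = 6.619 m³/s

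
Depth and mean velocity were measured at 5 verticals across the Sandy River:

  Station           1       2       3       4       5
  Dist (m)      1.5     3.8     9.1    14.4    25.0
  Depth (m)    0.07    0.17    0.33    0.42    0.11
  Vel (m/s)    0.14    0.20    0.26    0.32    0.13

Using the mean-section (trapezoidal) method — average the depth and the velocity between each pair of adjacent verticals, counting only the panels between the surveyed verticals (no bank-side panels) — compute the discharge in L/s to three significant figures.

1560 L/s

Panel 1-2: Δb = 2.3 m, d̄ = (0.07+0.17)/2 = 0.12, v̄ = (0.14+0.20)/2 = 0.17 → q = 2.3×0.12×0.17 = 0.04692 m³/s
Panel 2-3: Δb = 5.3 m, d̄ = (0.17+0.33)/2 = 0.25, v̄ = (0.20+0.26)/2 = 0.23 → q = 5.3×0.25×0.23 = 0.3048 m³/s
Panel 3-4: Δb = 5.3 m, d̄ = (0.33+0.42)/2 = 0.375, v̄ = (0.26+0.32)/2 = 0.29 → q = 5.3×0.375×0.29 = 0.5764 m³/s
Panel 4-5: Δb = 10.6 m, d̄ = (0.42+0.11)/2 = 0.265, v̄ = (0.32+0.13)/2 = 0.225 → q = 10.6×0.265×0.225 = 0.6320 m³/s
Q = Σ q = 1.560 m³/s
= 1.560 × 1000 = 1560 L/s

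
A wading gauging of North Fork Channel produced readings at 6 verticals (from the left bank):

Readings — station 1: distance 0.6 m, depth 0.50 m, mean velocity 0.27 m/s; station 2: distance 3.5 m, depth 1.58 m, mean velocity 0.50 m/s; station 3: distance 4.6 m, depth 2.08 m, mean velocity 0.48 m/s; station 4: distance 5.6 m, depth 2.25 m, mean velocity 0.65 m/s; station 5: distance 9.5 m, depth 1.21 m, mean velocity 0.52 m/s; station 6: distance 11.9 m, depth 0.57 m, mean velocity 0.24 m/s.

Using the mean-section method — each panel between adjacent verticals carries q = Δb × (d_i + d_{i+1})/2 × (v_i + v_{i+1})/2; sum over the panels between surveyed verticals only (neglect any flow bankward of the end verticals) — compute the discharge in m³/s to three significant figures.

8.13 m³/s

Panel 1-2: Δb = 2.9 m, d̄ = (0.50+1.58)/2 = 1.04, v̄ = (0.27+0.50)/2 = 0.385 → q = 2.9×1.04×0.385 = 1.161 m³/s
Panel 2-3: Δb = 1.1 m, d̄ = (1.58+2.08)/2 = 1.83, v̄ = (0.50+0.48)/2 = 0.49 → q = 1.1×1.83×0.49 = 0.9864 m³/s
Panel 3-4: Δb = 1 m, d̄ = (2.08+2.25)/2 = 2.165, v̄ = (0.48+0.65)/2 = 0.565 → q = 1×2.165×0.565 = 1.223 m³/s
Panel 4-5: Δb = 3.9 m, d̄ = (2.25+1.21)/2 = 1.73, v̄ = (0.65+0.52)/2 = 0.585 → q = 3.9×1.73×0.585 = 3.947 m³/s
Panel 5-6: Δb = 2.4 m, d̄ = (1.21+0.57)/2 = 0.89, v̄ = (0.52+0.24)/2 = 0.38 → q = 2.4×0.89×0.38 = 0.8117 m³/s
Q = Σ q = 8.129 m³/s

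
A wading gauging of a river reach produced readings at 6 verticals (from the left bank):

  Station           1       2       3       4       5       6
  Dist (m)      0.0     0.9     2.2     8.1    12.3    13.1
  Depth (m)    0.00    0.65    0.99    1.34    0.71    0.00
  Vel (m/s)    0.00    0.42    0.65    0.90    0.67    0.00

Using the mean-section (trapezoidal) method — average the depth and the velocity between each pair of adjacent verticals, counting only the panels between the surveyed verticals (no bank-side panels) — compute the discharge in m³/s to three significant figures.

Panel 1-2: Δb = 0.9 m, d̄ = (0.00+0.65)/2 = 0.325, v̄ = (0.00+0.42)/2 = 0.21 → q = 0.9×0.325×0.21 = 0.06143 m³/s
Panel 2-3: Δb = 1.3 m, d̄ = (0.65+0.99)/2 = 0.82, v̄ = (0.42+0.65)/2 = 0.535 → q = 1.3×0.82×0.535 = 0.5703 m³/s
Panel 3-4: Δb = 5.9 m, d̄ = (0.99+1.34)/2 = 1.165, v̄ = (0.65+0.90)/2 = 0.775 → q = 5.9×1.165×0.775 = 5.327 m³/s
Panel 4-5: Δb = 4.2 m, d̄ = (1.34+0.71)/2 = 1.025, v̄ = (0.90+0.67)/2 = 0.785 → q = 4.2×1.025×0.785 = 3.379 m³/s
Panel 5-6: Δb = 0.8 m, d̄ = (0.71+0.00)/2 = 0.355, v̄ = (0.67+0.00)/2 = 0.335 → q = 0.8×0.355×0.335 = 0.09514 m³/s
Q = Σ q = 9.433 m³/s

9.43 m³/s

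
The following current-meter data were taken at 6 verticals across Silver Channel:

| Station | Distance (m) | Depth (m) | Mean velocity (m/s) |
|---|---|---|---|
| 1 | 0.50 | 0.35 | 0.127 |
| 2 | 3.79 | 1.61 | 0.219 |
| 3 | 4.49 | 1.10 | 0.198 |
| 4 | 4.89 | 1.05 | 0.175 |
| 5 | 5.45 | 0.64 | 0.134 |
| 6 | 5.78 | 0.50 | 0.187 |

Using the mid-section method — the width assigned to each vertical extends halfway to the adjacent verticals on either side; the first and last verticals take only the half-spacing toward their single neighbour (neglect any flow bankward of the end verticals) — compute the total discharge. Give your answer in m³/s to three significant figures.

w_1 = (3.79 − 0.50)/2 = 1.645 m; q_1 = 0.127 × 0.35 × 1.645 = 0.07312 m³/s
w_2 = (4.49 − 0.50)/2 = 1.995 m; q_2 = 0.219 × 1.61 × 1.995 = 0.7034 m³/s
w_3 = (4.89 − 3.79)/2 = 0.55 m; q_3 = 0.198 × 1.10 × 0.55 = 0.1198 m³/s
w_4 = (5.45 − 4.49)/2 = 0.48 m; q_4 = 0.175 × 1.05 × 0.48 = 0.08820 m³/s
w_5 = (5.78 − 4.89)/2 = 0.445 m; q_5 = 0.134 × 0.64 × 0.445 = 0.03816 m³/s
w_6 = (5.78 − 5.45)/2 = 0.165 m; q_6 = 0.187 × 0.50 × 0.165 = 0.01543 m³/s
Q = Σ qᵢ = 1.038 m³/s

1.04 m³/s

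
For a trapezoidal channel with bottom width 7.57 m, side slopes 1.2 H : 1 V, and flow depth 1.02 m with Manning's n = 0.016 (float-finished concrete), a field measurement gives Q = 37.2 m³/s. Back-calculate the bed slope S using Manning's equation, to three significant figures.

A = (b + z·y)·y = (7.57 + 1.2×1.02)×1.02 = 8.970 m²
P = b + 2y√(1+z²) = 7.57 + 2×1.02×√(1+1.2²) = 10.76 m
R = A/P = 8.970/10.76 = 0.8339 m
S = (Q·n / (1·A·R^(2/3)))² = (37.2×0.016 / (1×8.970×0.8859))² = 0.005610

0.00561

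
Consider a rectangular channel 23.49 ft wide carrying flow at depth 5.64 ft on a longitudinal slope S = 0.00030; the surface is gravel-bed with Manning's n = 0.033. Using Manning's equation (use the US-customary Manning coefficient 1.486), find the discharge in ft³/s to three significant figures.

A = b·y = 23.49 × 5.64 = 132.5 ft²
P = b + 2y = 23.49 + 2×5.64 = 34.77 ft
R = A/P = 132.5/34.77 = 3.810 ft
Q = (1.486/n)·A·R^(2/3)·S^(1/2) = (1.486/0.033) × 132.5 × 3.810^(2/3) × 0.00030^(1/2) = 252.1 ft³/s

252 ft³/s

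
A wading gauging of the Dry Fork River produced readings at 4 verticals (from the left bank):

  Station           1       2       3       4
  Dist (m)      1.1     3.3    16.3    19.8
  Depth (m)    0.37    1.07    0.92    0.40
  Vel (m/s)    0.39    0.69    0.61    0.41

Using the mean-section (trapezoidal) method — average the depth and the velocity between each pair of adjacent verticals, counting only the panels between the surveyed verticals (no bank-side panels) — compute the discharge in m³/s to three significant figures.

Panel 1-2: Δb = 2.2 m, d̄ = (0.37+1.07)/2 = 0.72, v̄ = (0.39+0.69)/2 = 0.54 → q = 2.2×0.72×0.54 = 0.8554 m³/s
Panel 2-3: Δb = 13 m, d̄ = (1.07+0.92)/2 = 0.995, v̄ = (0.69+0.61)/2 = 0.65 → q = 13×0.995×0.65 = 8.408 m³/s
Panel 3-4: Δb = 3.5 m, d̄ = (0.92+0.40)/2 = 0.66, v̄ = (0.61+0.41)/2 = 0.51 → q = 3.5×0.66×0.51 = 1.178 m³/s
Q = Σ q = 10.44 m³/s

10.4 m³/s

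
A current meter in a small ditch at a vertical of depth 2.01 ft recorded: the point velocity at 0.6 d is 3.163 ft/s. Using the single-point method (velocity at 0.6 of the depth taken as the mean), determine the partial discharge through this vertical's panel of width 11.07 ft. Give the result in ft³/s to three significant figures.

70.4 ft³/s

v̄ = v₀.₆ = 3.163 ft/s
q = v̄ × d × w = 3.163 × 2.01 × 11.07 = 70.38 ft³/s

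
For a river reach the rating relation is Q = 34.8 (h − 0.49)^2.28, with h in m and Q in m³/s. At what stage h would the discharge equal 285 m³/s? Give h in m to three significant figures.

h − h₀ = (Q/C)^(1/b) = (285/34.8)^(1/2.28) = 2.515 m
h = 0.49 + 2.515 = 3.005 m

3.01 m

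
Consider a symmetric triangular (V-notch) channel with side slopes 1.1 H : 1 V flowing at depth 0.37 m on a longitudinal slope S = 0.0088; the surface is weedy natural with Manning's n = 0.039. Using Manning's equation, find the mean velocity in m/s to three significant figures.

A = z·y² = 1.1×0.37² = 0.1506 m²
P = 2y√(1+z²) = 2×0.37×√(1+1.1²) = 1.100 m
R = A/P = 0.1506/1.100 = 0.1369 m
Q = (1/n)·A·R^(2/3)·S^(1/2) = (1/0.039) × 0.1506 × 0.1369^(2/3) × 0.0088^(1/2) = 0.09621 m³/s
V = Q/A = 0.09621/0.1506 = 0.6389 m/s

0.639 m/s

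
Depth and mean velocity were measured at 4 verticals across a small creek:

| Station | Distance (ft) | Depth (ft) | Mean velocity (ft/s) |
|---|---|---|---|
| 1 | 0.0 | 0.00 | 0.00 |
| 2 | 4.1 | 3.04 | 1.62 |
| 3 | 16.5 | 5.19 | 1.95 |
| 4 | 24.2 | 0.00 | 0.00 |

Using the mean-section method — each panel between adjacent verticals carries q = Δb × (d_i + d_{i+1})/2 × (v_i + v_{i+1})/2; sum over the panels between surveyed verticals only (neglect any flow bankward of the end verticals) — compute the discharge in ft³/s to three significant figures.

Panel 1-2: Δb = 4.1 ft, d̄ = (0.00+3.04)/2 = 1.52, v̄ = (0.00+1.62)/2 = 0.81 → q = 4.1×1.52×0.81 = 5.048 ft³/s
Panel 2-3: Δb = 12.4 ft, d̄ = (3.04+5.19)/2 = 4.115, v̄ = (1.62+1.95)/2 = 1.785 → q = 12.4×4.115×1.785 = 91.08 ft³/s
Panel 3-4: Δb = 7.7 ft, d̄ = (5.19+0.00)/2 = 2.595, v̄ = (1.95+0.00)/2 = 0.975 → q = 7.7×2.595×0.975 = 19.48 ft³/s
Q = Σ q = 115.6 ft³/s

116 ft³/s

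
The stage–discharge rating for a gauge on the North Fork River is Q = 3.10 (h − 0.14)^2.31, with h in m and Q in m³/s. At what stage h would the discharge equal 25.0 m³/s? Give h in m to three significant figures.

2.61 m

h − h₀ = (Q/C)^(1/b) = (25.0/3.10)^(1/2.31) = 2.469 m
h = 0.14 + 2.469 = 2.609 m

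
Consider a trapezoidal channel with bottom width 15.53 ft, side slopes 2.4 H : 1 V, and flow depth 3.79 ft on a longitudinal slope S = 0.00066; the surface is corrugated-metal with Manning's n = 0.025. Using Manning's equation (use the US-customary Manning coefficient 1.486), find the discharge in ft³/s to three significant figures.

273 ft³/s

A = (b + z·y)·y = (15.53 + 2.4×3.79)×3.79 = 93.33 ft²
P = b + 2y√(1+z²) = 15.53 + 2×3.79×√(1+2.4²) = 35.24 ft
R = A/P = 93.33/35.24 = 2.649 ft
Q = (1.486/n)·A·R^(2/3)·S^(1/2) = (1.486/0.025) × 93.33 × 2.649^(2/3) × 0.00066^(1/2) = 272.8 ft³/s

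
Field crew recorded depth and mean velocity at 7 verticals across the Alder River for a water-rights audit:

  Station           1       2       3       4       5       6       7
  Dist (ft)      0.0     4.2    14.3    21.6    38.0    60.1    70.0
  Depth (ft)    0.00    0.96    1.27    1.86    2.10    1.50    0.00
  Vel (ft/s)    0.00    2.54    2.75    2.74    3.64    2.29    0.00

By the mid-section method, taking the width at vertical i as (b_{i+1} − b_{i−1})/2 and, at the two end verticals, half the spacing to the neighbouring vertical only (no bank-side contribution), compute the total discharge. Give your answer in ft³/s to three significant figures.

w_2 = (14.3 − 0.0)/2 = 7.15 ft; q_2 = 2.54 × 0.96 × 7.15 = 17.43 ft³/s
w_3 = (21.6 − 4.2)/2 = 8.7 ft; q_3 = 2.75 × 1.27 × 8.7 = 30.38 ft³/s
w_4 = (38.0 − 14.3)/2 = 11.85 ft; q_4 = 2.74 × 1.86 × 11.85 = 60.39 ft³/s
w_5 = (60.1 − 21.6)/2 = 19.25 ft; q_5 = 3.64 × 2.10 × 19.25 = 147.1 ft³/s
w_6 = (70.0 − 38.0)/2 = 16 ft; q_6 = 2.29 × 1.50 × 16 = 54.96 ft³/s
Stations 1, 7 contribute zero (depth or velocity is 0).
Q = Σ qᵢ = 310.3 ft³/s

310 ft³/s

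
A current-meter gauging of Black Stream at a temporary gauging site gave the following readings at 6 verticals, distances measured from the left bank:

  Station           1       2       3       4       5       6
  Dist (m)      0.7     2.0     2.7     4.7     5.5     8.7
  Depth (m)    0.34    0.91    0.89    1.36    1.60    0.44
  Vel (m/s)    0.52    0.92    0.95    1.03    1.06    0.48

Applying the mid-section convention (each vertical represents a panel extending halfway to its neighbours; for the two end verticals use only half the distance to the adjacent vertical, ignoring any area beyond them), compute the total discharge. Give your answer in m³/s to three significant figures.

7.78 m³/s

w_1 = (2.0 − 0.7)/2 = 0.65 m; q_1 = 0.52 × 0.34 × 0.65 = 0.1149 m³/s
w_2 = (2.7 − 0.7)/2 = 1 m; q_2 = 0.92 × 0.91 × 1 = 0.8372 m³/s
w_3 = (4.7 − 2.0)/2 = 1.35 m; q_3 = 0.95 × 0.89 × 1.35 = 1.141 m³/s
w_4 = (5.5 − 2.7)/2 = 1.4 m; q_4 = 1.03 × 1.36 × 1.4 = 1.961 m³/s
w_5 = (8.7 − 4.7)/2 = 2 m; q_5 = 1.06 × 1.60 × 2 = 3.392 m³/s
w_6 = (8.7 − 5.5)/2 = 1.6 m; q_6 = 0.48 × 0.44 × 1.6 = 0.3379 m³/s
Q = Σ qᵢ = 7.785 m³/s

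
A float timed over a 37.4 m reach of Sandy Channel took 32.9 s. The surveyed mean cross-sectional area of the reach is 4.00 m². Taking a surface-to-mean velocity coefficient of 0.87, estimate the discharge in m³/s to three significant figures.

v_surface = L / t̄ = 37.4 / 32.9 = 1.137 m/s
v_mean = 0.87 × 1.137 = 0.9890 m/s
Q = A × v_mean = 4.00 × 0.9890 = 3.956 m³/s

3.96 m³/s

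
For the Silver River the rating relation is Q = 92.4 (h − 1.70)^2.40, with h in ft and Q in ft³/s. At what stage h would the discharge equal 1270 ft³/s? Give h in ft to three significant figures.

h − h₀ = (Q/C)^(1/b) = (1270/92.4)^(1/2.40) = 2.980 ft
h = 1.70 + 2.980 = 4.680 ft

4.68 ft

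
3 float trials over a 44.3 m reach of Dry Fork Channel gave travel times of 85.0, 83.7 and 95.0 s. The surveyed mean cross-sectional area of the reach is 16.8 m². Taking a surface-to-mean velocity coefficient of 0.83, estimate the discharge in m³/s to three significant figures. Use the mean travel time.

7.03 m³/s

t̄ = (85.0 + 83.7 + 95.0) / 3 = 87.9 s
v_surface = L / t̄ = 44.3 / 87.9 = 0.5040 m/s
v_mean = 0.83 × 0.5040 = 0.4183 m/s
Q = A × v_mean = 16.8 × 0.4183 = 7.028 m³/s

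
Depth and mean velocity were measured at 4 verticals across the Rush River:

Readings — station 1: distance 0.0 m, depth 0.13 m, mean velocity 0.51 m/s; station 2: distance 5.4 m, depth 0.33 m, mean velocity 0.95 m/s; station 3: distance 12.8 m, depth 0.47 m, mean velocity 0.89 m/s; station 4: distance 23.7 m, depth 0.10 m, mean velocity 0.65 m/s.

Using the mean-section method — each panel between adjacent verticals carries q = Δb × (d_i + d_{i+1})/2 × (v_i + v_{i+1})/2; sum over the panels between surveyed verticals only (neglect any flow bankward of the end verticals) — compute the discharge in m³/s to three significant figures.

6.02 m³/s

Panel 1-2: Δb = 5.4 m, d̄ = (0.13+0.33)/2 = 0.23, v̄ = (0.51+0.95)/2 = 0.73 → q = 5.4×0.23×0.73 = 0.9067 m³/s
Panel 2-3: Δb = 7.4 m, d̄ = (0.33+0.47)/2 = 0.4, v̄ = (0.95+0.89)/2 = 0.92 → q = 7.4×0.4×0.92 = 2.723 m³/s
Panel 3-4: Δb = 10.9 m, d̄ = (0.47+0.10)/2 = 0.285, v̄ = (0.89+0.65)/2 = 0.77 → q = 10.9×0.285×0.77 = 2.392 m³/s
Q = Σ q = 6.022 m³/s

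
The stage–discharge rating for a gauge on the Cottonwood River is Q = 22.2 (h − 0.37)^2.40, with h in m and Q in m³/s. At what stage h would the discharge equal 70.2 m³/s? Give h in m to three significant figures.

h − h₀ = (Q/C)^(1/b) = (70.2/22.2)^(1/2.40) = 1.616 m
h = 0.37 + 1.616 = 1.986 m

1.99 m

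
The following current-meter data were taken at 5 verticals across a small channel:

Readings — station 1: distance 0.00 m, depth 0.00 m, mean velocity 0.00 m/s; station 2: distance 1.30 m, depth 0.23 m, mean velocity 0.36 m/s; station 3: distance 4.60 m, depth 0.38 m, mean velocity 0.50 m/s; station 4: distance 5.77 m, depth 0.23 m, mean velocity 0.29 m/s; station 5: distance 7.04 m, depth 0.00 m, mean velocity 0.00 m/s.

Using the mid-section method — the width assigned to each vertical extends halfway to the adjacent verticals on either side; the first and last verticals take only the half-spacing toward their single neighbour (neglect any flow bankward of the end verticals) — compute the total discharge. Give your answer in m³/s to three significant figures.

w_2 = (4.60 − 0.00)/2 = 2.3 m; q_2 = 0.36 × 0.23 × 2.3 = 0.1904 m³/s
w_3 = (5.77 − 1.30)/2 = 2.235 m; q_3 = 0.50 × 0.38 × 2.235 = 0.4247 m³/s
w_4 = (7.04 − 4.60)/2 = 1.22 m; q_4 = 0.29 × 0.23 × 1.22 = 0.08137 m³/s
Stations 1, 5 contribute zero (depth or velocity is 0).
Q = Σ qᵢ = 0.6965 m³/s

0.696 m³/s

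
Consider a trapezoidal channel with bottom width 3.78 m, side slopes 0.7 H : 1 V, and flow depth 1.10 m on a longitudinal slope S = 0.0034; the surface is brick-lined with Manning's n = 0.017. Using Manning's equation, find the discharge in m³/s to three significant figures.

A = (b + z·y)·y = (3.78 + 0.7×1.10)×1.10 = 5.005 m²
P = b + 2y√(1+z²) = 3.78 + 2×1.10×√(1+0.7²) = 6.465 m
R = A/P = 5.005/6.465 = 0.7741 m
Q = (1/n)·A·R^(2/3)·S^(1/2) = (1/0.017) × 5.005 × 0.7741^(2/3) × 0.0034^(1/2) = 14.47 m³/s

14.5 m³/s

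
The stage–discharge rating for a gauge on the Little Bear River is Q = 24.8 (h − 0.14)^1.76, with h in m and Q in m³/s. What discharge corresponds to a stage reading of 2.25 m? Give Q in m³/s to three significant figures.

92.3 m³/s

Q = 24.8 × (2.25 − 0.14)^1.76 = 24.8 × 2.11^1.76 = 92.30 m³/s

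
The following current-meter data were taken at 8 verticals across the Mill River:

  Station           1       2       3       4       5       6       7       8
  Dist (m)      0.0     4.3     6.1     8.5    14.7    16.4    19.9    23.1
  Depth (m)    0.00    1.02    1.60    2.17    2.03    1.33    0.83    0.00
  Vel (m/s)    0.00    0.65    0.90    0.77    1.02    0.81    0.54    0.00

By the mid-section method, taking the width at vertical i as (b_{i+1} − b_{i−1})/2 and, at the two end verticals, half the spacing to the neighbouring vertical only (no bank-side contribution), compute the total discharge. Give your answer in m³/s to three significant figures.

24.7 m³/s

w_2 = (6.1 − 0.0)/2 = 3.05 m; q_2 = 0.65 × 1.02 × 3.05 = 2.022 m³/s
w_3 = (8.5 − 4.3)/2 = 2.1 m; q_3 = 0.90 × 1.60 × 2.1 = 3.024 m³/s
w_4 = (14.7 − 6.1)/2 = 4.3 m; q_4 = 0.77 × 2.17 × 4.3 = 7.185 m³/s
w_5 = (16.4 − 8.5)/2 = 3.95 m; q_5 = 1.02 × 2.03 × 3.95 = 8.179 m³/s
w_6 = (19.9 − 14.7)/2 = 2.6 m; q_6 = 0.81 × 1.33 × 2.6 = 2.801 m³/s
w_7 = (23.1 − 16.4)/2 = 3.35 m; q_7 = 0.54 × 0.83 × 3.35 = 1.501 m³/s
Stations 1, 8 contribute zero (depth or velocity is 0).
Q = Σ qᵢ = 24.71 m³/s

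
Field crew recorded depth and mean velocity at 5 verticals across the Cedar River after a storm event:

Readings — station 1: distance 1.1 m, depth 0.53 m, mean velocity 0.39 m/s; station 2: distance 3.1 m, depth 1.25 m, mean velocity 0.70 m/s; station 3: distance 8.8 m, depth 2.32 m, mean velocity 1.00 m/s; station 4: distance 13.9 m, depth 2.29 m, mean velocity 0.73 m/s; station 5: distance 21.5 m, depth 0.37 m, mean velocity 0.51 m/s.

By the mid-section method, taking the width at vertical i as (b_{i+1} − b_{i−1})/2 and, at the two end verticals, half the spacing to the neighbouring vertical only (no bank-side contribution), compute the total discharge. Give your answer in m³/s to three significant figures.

27.4 m³/s

w_1 = (3.1 − 1.1)/2 = 1 m; q_1 = 0.39 × 0.53 × 1 = 0.2067 m³/s
w_2 = (8.8 − 1.1)/2 = 3.85 m; q_2 = 0.70 × 1.25 × 3.85 = 3.369 m³/s
w_3 = (13.9 − 3.1)/2 = 5.4 m; q_3 = 1.00 × 2.32 × 5.4 = 12.53 m³/s
w_4 = (21.5 − 8.8)/2 = 6.35 m; q_4 = 0.73 × 2.29 × 6.35 = 10.62 m³/s
w_5 = (21.5 − 13.9)/2 = 3.8 m; q_5 = 0.51 × 0.37 × 3.8 = 0.7171 m³/s
Q = Σ qᵢ = 27.44 m³/s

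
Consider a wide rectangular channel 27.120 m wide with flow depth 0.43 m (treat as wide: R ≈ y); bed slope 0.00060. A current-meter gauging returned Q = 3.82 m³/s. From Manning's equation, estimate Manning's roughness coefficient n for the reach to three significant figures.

A = b·y = 27.120 × 0.43 = 11.66 m²
Wide channel: R ≈ y = 0.43 m
n = (1/Q)·A·R^(2/3)·S^(1/2) = (1/3.82) × 11.66 × 0.5697 × 0.02449 = 0.04260

0.0426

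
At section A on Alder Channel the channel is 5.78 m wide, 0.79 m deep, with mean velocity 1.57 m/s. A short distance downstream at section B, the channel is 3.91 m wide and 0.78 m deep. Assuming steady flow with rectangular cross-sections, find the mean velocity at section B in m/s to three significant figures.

2.35 m/s

Q = A₁V₁ = (5.78×0.79) × 1.57 = 7.169 m³/s
A₂ = 3.91 × 0.78 = 3.050 m²
V₂ = Q/A₂ = 7.169/3.050 = 2.351 m/s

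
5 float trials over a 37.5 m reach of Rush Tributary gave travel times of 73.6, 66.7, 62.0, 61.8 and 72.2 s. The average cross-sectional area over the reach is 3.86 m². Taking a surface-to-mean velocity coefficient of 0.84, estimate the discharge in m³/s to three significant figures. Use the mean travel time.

t̄ = (73.6 + 66.7 + 62.0 + 61.8 + 72.2) / 5 = 67.26 s
v_surface = L / t̄ = 37.5 / 67.26 = 0.5575 m/s
v_mean = 0.84 × 0.5575 = 0.4683 m/s
Q = A × v_mean = 3.86 × 0.4683 = 1.808 m³/s

1.81 m³/s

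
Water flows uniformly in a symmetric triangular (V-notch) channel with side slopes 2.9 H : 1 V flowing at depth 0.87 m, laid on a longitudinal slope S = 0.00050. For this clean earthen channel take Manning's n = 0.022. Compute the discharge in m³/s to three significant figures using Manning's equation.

A = z·y² = 2.9×0.87² = 2.195 m²
P = 2y√(1+z²) = 2×0.87×√(1+2.9²) = 5.338 m
R = A/P = 2.195/5.338 = 0.4112 m
Q = (1/n)·A·R^(2/3)·S^(1/2) = (1/0.022) × 2.195 × 0.4112^(2/3) × 0.00050^(1/2) = 1.234 m³/s

1.23 m³/s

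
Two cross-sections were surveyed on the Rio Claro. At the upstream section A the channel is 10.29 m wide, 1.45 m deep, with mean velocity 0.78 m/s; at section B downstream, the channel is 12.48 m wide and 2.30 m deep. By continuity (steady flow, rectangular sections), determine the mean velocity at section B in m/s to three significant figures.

0.405 m/s

Q = A₁V₁ = (10.29×1.45) × 0.78 = 11.64 m³/s
A₂ = 12.48 × 2.30 = 28.70 m²
V₂ = Q/A₂ = 11.64/28.70 = 0.4054 m/s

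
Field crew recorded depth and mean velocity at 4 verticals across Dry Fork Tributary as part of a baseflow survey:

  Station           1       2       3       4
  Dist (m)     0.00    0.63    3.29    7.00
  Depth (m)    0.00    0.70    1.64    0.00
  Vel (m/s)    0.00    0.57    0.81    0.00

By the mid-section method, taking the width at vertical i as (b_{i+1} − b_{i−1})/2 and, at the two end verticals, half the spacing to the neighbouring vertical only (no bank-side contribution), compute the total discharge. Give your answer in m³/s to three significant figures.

4.89 m³/s

w_2 = (3.29 − 0.00)/2 = 1.645 m; q_2 = 0.57 × 0.70 × 1.645 = 0.6564 m³/s
w_3 = (7.00 − 0.63)/2 = 3.185 m; q_3 = 0.81 × 1.64 × 3.185 = 4.231 m³/s
Stations 1, 4 contribute zero (depth or velocity is 0).
Q = Σ qᵢ = 4.887 m³/s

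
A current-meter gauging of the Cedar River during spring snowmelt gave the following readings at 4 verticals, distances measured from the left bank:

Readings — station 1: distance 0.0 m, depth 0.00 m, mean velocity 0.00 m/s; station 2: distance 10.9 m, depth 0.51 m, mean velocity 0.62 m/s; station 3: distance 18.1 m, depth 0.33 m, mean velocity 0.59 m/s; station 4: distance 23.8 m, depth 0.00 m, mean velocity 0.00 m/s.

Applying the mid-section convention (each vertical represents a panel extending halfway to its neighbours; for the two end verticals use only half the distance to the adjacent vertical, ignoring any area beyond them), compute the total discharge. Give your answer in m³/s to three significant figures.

w_2 = (18.1 − 0.0)/2 = 9.05 m; q_2 = 0.62 × 0.51 × 9.05 = 2.862 m³/s
w_3 = (23.8 − 10.9)/2 = 6.45 m; q_3 = 0.59 × 0.33 × 6.45 = 1.256 m³/s
Stations 1, 4 contribute zero (depth or velocity is 0).
Q = Σ qᵢ = 4.117 m³/s

4.12 m³/s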